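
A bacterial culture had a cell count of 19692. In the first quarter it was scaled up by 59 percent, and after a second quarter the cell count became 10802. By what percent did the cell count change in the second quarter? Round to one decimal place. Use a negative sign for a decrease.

-65.5%

After the first quarter: 19692 × 1.59 = 31310.28.
Second-quarter multiplier: 10802 ÷ 31310.28 ≈ 0.345.
That is a change of -65.5%.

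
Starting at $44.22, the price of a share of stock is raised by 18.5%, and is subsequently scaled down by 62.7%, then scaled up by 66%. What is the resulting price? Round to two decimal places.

18.5% increase: $44.22 × 1.185 = $52.4007.
Apply the 62.7% decrease: $52.4007 × 0.373 = $19.5454611.
After the 66% increase: $19.5454611 × 1.66 = $32.445465426 ≈ $32.45.

$32.45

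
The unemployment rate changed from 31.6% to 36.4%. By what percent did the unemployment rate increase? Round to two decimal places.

15.19%

The change is 36.4 − 31.6 = 4.8 percentage points.
Relative to the original 31.6%, that is 4.8 ÷ 31.6 ≈ 15.19%.
So the unemployment rate rose by 15.19%.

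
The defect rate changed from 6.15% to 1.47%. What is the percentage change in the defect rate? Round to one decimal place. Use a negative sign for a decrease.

-76.1%

The change is 1.47 − 6.15 = -4.68 percentage points.
Relative to the original 6.15%, that is -4.68 ÷ 6.15 ≈ -76.1%.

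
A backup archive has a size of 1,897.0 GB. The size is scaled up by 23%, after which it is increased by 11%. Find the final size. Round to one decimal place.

After the 23% increase: 1,897.0 × 1.23 = 2333.31.
After the 11% increase: 2333.31 × 1.11 = 2589.9741 ≈ 2,590.0.

2,590.0 GB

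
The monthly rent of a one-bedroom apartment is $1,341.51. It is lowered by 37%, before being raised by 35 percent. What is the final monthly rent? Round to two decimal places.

$1,140.95

Each change multiplies by a factor: 0.63 × 1.35 = 0.8505.
$1,341.51 × 0.8505 = $1140.954255 ≈ $1,140.95.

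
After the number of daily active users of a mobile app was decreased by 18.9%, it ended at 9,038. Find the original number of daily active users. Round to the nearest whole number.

11,144

The overall multiplier applied was 0.811.
So the original number of daily active users was 9,038 ÷ 0.811 ≈ 11,144.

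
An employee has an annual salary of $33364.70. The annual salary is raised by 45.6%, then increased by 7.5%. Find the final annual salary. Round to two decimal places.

Apply the 45.6% increase: $33364.70 × 1.456 = $48579.0032.
After the 7.5% increase: $48579.0032 × 1.075 = $52222.42844 ≈ $52222.43.

$52222.43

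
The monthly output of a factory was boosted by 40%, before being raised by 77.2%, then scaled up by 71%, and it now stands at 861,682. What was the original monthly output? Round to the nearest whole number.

Undoing the 71% increase: 861,682 ÷ 1.71 ≈ 503907.602339.
Undoing the 77.2% increase: 503907.602339 ÷ 1.772 ≈ 284372.236083.
Undoing the 40% increase: 284372.236083 ÷ 1.4 ≈ 203,123.

203,123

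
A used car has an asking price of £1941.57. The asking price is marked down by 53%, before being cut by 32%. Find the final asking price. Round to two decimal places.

Each change multiplies by a factor: 0.47 × 0.68 = 0.3196.
£1941.57 × 0.3196 = £620.525772 ≈ £620.53.

£620.53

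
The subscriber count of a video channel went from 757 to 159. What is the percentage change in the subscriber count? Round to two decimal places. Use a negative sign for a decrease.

-79.00%

Change: 159 − 757 = -598.
Relative to the original: -598 ÷ 757 ≈ -79.00%.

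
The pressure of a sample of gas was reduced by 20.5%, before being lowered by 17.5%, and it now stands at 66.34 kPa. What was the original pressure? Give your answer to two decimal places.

101.15 kPa

The overall multiplier applied was 0.795 × 0.825 = 0.655875.
So the original pressure was 66.34 ÷ 0.655875 ≈ 101.15 kPa.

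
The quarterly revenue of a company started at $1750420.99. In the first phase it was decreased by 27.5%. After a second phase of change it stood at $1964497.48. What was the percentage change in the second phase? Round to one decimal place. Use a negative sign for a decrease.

54.8%

After the first phase: $1750420.99 × 0.725 = $1269055.21775.
Second-phase multiplier: $1964497.48 ÷ $1269055.21775 ≈ 1.548.
That is a change of 54.8%.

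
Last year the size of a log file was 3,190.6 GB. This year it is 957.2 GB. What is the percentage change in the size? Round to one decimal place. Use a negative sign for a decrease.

Change: 957.2 − 3,190.6 = -2,233.4.
Relative to the original: -2,233.4 ÷ 3,190.6 ≈ -70.0%.

-70.0%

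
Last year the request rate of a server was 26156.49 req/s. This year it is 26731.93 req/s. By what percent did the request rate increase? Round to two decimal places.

2.20%

Change: 26731.93 − 26156.49 = 575.44.
Relative to the original: 575.44 ÷ 26156.49 ≈ 2.20%.
So the request rate increased by 2.20%.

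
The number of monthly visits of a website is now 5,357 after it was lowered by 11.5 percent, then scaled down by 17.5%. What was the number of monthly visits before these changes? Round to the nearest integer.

The overall multiplier applied was 0.885 × 0.825 = 0.730125.
So the original number of monthly visits was 5,357 ÷ 0.730125 ≈ 7,337.

7,337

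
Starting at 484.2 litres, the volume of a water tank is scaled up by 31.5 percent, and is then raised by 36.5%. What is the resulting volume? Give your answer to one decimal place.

869.1 litres

Each change multiplies by a factor: 1.315 × 1.365 = 1.794975.
484.2 × 1.794975 = 869.126895 ≈ 869.1.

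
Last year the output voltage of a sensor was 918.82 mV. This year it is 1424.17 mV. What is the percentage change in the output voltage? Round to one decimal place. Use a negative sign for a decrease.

55.0%

Change: 1424.17 − 918.82 = 505.35.
Relative to the original: 505.35 ÷ 918.82 ≈ 55.0%.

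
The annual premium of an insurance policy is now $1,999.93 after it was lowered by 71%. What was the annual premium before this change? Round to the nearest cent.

The overall multiplier applied was 0.29.
So the original annual premium was $1,999.93 ÷ 0.29 ≈ $6,896.31.

$6,896.31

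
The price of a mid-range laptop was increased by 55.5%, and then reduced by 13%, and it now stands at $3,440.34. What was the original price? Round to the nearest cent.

Undoing the 13% decrease: $3,440.34 ÷ 0.87 ≈ $3954.413793.
Undoing the 55.5% increase: $3954.413793 ÷ 1.555 ≈ $2,543.03.

$2,543.03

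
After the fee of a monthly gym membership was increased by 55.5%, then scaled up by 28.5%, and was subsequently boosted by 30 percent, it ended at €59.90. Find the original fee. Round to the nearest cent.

Undoing the 30% increase: €59.90 ÷ 1.3 ≈ €46.076923.
Undoing the 28.5% increase: €46.076923 ÷ 1.285 ≈ €35.857528.
Undoing the 55.5% increase: €35.857528 ÷ 1.555 ≈ €23.06.

€23.06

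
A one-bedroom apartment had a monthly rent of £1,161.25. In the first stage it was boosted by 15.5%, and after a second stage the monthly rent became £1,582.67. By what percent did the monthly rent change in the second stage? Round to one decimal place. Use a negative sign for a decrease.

18.0%

After the first stage: £1,161.25 × 1.155 = £1341.24375.
Second-stage multiplier: £1,582.67 ÷ £1341.24375 ≈ 1.18.
That is a change of 18.0%.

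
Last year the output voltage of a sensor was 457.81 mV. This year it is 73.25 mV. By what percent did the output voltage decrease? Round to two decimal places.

Change: 73.25 − 457.81 = -384.56.
Relative to the original: -384.56 ÷ 457.81 ≈ -84.00%.
So the output voltage decreased by 84.00%.

84.00%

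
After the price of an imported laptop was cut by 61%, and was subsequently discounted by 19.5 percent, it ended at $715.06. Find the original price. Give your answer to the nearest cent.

Undoing the 19.5% decrease: $715.06 ÷ 0.805 ≈ $888.273292.
Undoing the 61% decrease: $888.273292 ÷ 0.39 ≈ $2277.62.

$2277.62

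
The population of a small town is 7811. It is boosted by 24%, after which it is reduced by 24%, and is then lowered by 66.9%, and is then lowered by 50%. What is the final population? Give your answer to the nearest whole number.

Each change multiplies by a factor: 1.24 × 0.76 × 0.331 × 0.5 = 0.1559672.
7811 × 0.1559672 = 1218.2597992 ≈ 1218.

1218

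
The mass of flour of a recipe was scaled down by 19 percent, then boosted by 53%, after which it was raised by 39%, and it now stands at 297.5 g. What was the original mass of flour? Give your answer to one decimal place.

172.7 g

Undoing the 39% increase: 297.5 ÷ 1.39 ≈ 214.028777.
Undoing the 53% increase: 214.028777 ÷ 1.53 ≈ 139.88809.
Undoing the 19% decrease: 139.88809 ÷ 0.81 ≈ 172.7 g.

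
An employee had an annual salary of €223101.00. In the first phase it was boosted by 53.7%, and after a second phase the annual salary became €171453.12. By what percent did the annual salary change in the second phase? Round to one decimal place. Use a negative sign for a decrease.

After the first phase: €223101.00 × 1.537 = €342906.237.
Second-phase multiplier: €171453.12 ÷ €342906.237 ≈ 0.5.
That is a change of -50.0%.

-50.0%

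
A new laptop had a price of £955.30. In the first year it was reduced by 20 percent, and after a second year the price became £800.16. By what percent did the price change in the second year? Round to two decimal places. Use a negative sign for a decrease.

4.70%

After the first year: £955.30 × 0.8 = £764.24.
Second-year multiplier: £800.16 ÷ £764.24 ≈ 1.047001.
That is a change of 4.70%.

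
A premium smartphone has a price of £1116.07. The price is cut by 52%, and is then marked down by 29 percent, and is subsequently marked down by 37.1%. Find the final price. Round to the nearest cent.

After the 52% decrease: £1116.07 × 0.48 = £535.7136.
29% decrease: £535.7136 × 0.71 = £380.356656.
Apply the 37.1% decrease: £380.356656 × 0.629 = £239.244336624 ≈ £239.24.

£239.24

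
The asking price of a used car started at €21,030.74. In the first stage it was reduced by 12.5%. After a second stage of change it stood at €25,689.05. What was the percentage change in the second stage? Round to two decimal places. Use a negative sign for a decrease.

39.60%

After the first stage: €21,030.74 × 0.875 = €18401.8975.
Second-stage multiplier: €25,689.05 ÷ €18401.8975 ≈ 1.396.
That is a change of 39.60%.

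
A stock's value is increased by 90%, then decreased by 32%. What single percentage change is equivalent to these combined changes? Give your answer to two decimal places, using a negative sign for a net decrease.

A 90% increase multiplies by 1.9.
Then a 32% decrease: 1.9 × 0.68 = 1.292.
Overall factor 1.292, i.e. 29.20%.

29.20%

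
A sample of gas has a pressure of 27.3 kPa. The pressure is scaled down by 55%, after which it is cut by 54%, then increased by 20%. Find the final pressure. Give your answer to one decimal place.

After the 55% decrease: 27.3 × 0.45 = 12.285.
After the 54% decrease: 12.285 × 0.46 = 5.6511.
20% increase: 5.6511 × 1.2 = 6.78132 ≈ 6.8.

6.8 kPa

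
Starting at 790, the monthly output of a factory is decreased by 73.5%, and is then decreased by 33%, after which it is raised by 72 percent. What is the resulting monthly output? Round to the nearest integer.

241

Each change multiplies by a factor: 0.265 × 0.67 × 1.72 = 0.305386.
790 × 0.305386 = 241.25494 ≈ 241.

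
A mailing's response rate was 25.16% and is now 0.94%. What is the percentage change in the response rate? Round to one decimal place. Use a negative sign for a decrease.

-96.3%

The change is 0.94 − 25.16 = -24.22 percentage points.
Relative to the original 25.16%, that is -24.22 ÷ 25.16 ≈ -96.3%.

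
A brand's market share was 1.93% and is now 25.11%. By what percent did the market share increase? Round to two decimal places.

1201.04%

The change is 25.11 − 1.93 = 23.18 percentage points.
Relative to the original 1.93%, that is 23.18 ÷ 1.93 ≈ 1201.04%.
So the market share rose by 1201.04%.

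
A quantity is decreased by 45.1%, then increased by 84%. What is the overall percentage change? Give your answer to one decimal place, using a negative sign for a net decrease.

1.0%

A 45.1% decrease multiplies by 0.549.
Then an 84% increase: 0.549 × 1.84 = 1.01016.
Overall factor 1.01016, i.e. 1.0%.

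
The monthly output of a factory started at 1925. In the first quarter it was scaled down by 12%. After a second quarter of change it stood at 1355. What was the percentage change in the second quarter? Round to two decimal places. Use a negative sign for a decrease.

-20.01%

After the first quarter: 1925 × 0.88 = 1694.
Second-quarter multiplier: 1355 ÷ 1694 ≈ 0.799882.
That is a change of -20.01%.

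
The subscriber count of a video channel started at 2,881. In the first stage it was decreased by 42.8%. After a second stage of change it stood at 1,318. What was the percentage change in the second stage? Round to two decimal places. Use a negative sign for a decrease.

After the first stage: 2,881 × 0.572 = 1647.932.
Second-stage multiplier: 1,318 ÷ 1647.932 ≈ 0.79979.
That is a change of -20.02%.

-20.02%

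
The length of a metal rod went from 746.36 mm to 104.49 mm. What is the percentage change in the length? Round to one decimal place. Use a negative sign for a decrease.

Change: 104.49 − 746.36 = -641.87.
Relative to the original: -641.87 ÷ 746.36 ≈ -86.0%.

-86.0%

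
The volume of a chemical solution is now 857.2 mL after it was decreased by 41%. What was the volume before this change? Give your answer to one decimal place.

1,452.9 mL

The overall multiplier applied was 0.59.
So the original volume was 857.2 ÷ 0.59 ≈ 1,452.9 mL.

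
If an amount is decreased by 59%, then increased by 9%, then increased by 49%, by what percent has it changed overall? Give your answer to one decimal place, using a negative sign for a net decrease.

-33.4%

A 59% decrease multiplies by 0.41.
Then a 9% increase: 0.41 × 1.09 = 0.4469.
Then a 49% increase: 0.4469 × 1.49 = 0.665881.
Overall factor 0.665881, i.e. -33.4%.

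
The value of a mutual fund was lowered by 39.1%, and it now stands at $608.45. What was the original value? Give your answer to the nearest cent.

The overall multiplier applied was 0.609.
So the original value was $608.45 ÷ 0.609 ≈ $999.10.

$999.10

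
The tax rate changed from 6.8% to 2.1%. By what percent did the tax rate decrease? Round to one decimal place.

The change is 2.1 − 6.8 = -4.7 percentage points.
Relative to the original 6.8%, that is -4.7 ÷ 6.8 ≈ -69.1%.
So the tax rate fell by 69.1%.

69.1%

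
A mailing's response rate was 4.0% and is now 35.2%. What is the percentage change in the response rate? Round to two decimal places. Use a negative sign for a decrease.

780.00%

The change is 35.2 − 4.0 = 31.2 percentage points.
Relative to the original 4.0%, that is 31.2 ÷ 4.0 = 780.00%.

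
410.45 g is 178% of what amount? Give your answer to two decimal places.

410.45 g ÷ 1.78 ≈ 230.59 g.

230.59 g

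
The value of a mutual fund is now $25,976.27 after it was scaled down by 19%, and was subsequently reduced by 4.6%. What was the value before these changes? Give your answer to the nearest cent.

The overall multiplier applied was 0.81 × 0.954 = 0.77274.
So the original value was $25,976.27 ÷ 0.77274 ≈ $33,615.80.

$33,615.80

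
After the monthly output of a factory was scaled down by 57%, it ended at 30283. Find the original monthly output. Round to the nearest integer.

70426

The overall multiplier applied was 0.43.
So the original monthly output was 30283 ÷ 0.43 ≈ 70426.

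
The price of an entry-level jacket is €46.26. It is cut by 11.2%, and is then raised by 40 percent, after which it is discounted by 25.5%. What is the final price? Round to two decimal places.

Each change multiplies by a factor: 0.888 × 1.4 × 0.745 = 0.926184.
€46.26 × 0.926184 = €42.84527184 ≈ €42.85.

€42.85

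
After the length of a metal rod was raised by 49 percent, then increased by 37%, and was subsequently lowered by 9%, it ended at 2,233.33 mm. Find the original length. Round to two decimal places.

1,202.28 mm

The overall multiplier applied was 1.49 × 1.37 × 0.91 = 1.857583.
So the original length was 2,233.33 ÷ 1.857583 ≈ 1,202.28 mm.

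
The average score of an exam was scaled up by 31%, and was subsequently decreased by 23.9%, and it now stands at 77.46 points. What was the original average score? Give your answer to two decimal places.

77.70 points

Undoing the 23.9% decrease: 77.46 ÷ 0.761 ≈ 101.787122.
Undoing the 31% increase: 101.787122 ÷ 1.31 ≈ 77.70 points.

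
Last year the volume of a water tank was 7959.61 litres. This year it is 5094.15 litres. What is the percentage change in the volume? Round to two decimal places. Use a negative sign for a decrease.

Change: 5094.15 − 7959.61 = -2865.46.
Relative to the original: -2865.46 ÷ 7959.61 ≈ -36.00%.

-36.00%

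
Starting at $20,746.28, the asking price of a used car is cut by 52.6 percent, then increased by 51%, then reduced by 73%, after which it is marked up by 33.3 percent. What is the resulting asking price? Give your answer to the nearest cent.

$5,344.28

Apply the 52.6% decrease: $20,746.28 × 0.474 = $9833.73672.
Apply the 51% increase: $9833.73672 × 1.51 = $14848.9424472.
After the 73% decrease: $14848.9424472 × 0.27 = $4009.214460744.
33.3% increase: $4009.214460744 × 1.333 = $5344.282876171752 ≈ $5,344.28.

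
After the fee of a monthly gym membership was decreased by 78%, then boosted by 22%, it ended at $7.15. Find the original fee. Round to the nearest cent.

$26.64

Undoing the 22% increase: $7.15 ÷ 1.22 ≈ $5.860656.
Undoing the 78% decrease: $5.860656 ÷ 0.22 ≈ $26.64.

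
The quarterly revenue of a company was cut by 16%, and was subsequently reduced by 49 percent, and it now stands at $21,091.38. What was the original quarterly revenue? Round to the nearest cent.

$49,232.91

The overall multiplier applied was 0.84 × 0.51 = 0.4284.
So the original quarterly revenue was $21,091.38 ÷ 0.4284 ≈ $49,232.91.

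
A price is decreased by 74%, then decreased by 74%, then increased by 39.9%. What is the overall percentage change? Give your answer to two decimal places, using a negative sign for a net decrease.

A 74% decrease multiplies by 0.26.
Then a 74% decrease: 0.26 × 0.26 = 0.0676.
Then a 39.9% increase: 0.0676 × 1.399 = 0.0945724.
Overall factor 0.0945724, i.e. -90.54%.

-90.54%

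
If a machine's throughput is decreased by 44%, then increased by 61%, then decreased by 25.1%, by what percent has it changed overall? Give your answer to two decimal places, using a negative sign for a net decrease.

-32.47%

The combined multiplier is 0.56 × 1.61 × 0.749 = 0.6752984.
That corresponds to a decrease of 32.47%.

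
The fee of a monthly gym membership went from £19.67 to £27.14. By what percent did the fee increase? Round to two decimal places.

37.98%

Change: £27.14 − £19.67 = £7.47.
Relative to the original: £7.47 ÷ £19.67 ≈ 37.98%.
So the fee increased by 37.98%.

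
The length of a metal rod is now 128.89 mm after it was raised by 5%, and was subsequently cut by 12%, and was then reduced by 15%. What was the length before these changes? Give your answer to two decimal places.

164.11 mm

The overall multiplier applied was 1.05 × 0.88 × 0.85 = 0.7854.
So the original length was 128.89 ÷ 0.7854 ≈ 164.11 mm.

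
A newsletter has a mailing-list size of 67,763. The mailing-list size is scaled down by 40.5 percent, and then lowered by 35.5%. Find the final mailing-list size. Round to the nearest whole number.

26,006

40.5% decrease: 67,763 × 0.595 = 40318.985.
After the 35.5% decrease: 40318.985 × 0.645 = 26005.745325 ≈ 26,006.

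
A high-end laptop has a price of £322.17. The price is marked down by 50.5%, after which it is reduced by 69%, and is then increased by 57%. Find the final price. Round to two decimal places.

£77.62

After the 50.5% decrease: £322.17 × 0.495 = £159.47415.
69% decrease: £159.47415 × 0.31 = £49.4369865.
After the 57% increase: £49.4369865 × 1.57 = £77.616068805 ≈ £77.62.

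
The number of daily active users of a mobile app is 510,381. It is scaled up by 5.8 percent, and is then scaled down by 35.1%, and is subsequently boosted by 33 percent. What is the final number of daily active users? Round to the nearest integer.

466,097

5.8% increase: 510,381 × 1.058 = 539983.098.
Apply the 35.1% decrease: 539983.098 × 0.649 = 350449.030602.
After the 33% increase: 350449.030602 × 1.33 = 466097.21070066 ≈ 466,097.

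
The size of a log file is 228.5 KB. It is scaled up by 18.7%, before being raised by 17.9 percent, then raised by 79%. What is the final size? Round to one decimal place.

Apply the 18.7% increase: 228.5 × 1.187 = 271.2295.
Apply the 17.9% increase: 271.2295 × 1.179 = 319.7795805.
Apply the 79% increase: 319.7795805 × 1.79 = 572.405449095 ≈ 572.4.

572.4 KB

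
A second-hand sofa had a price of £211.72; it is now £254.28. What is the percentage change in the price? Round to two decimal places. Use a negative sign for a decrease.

Change: £254.28 − £211.72 = £42.56.
Relative to the original: £42.56 ÷ £211.72 ≈ 20.10%.

20.10%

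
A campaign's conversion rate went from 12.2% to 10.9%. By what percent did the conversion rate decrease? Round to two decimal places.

The change is 10.9 − 12.2 = -1.3 percentage points.
Relative to the original 12.2%, that is -1.3 ÷ 12.2 ≈ -10.66%.
So the conversion rate fell by 10.66%.

10.66%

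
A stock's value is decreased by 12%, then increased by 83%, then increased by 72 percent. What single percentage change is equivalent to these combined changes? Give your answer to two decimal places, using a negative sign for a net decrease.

176.99%

The combined multiplier is 0.88 × 1.83 × 1.72 = 2.769888.
That corresponds to an increase of 176.99%.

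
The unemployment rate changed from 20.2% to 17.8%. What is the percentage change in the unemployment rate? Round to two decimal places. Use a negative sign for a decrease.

The change is 17.8 − 20.2 = -2.4 percentage points.
Relative to the original 20.2%, that is -2.4 ÷ 20.2 ≈ -11.88%.

-11.88%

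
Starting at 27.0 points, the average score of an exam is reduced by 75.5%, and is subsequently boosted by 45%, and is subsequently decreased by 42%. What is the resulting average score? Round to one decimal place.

After the 75.5% decrease: 27.0 × 0.245 = 6.615.
After the 45% increase: 6.615 × 1.45 = 9.59175.
After the 42% decrease: 9.59175 × 0.58 = 5.563215 ≈ 5.6.

5.6 points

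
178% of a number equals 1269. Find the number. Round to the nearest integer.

1269 ÷ 1.78 ≈ 713.

713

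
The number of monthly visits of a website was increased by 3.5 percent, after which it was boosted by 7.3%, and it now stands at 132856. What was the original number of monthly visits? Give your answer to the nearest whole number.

119630

Undoing the 7.3% increase: 132856 ÷ 1.073 ≈ 123817.334576.
Undoing the 3.5% increase: 123817.334576 ÷ 1.035 ≈ 119630.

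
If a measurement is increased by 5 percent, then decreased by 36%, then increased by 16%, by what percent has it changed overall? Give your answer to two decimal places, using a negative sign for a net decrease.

The combined multiplier is 1.05 × 0.64 × 1.16 = 0.77952.
That corresponds to a decrease of 22.05%.

-22.05%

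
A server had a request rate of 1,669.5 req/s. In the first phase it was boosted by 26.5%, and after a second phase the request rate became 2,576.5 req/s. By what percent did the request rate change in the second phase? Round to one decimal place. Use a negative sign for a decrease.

22.0%

After the first phase: 1,669.5 × 1.265 = 2111.9175.
Second-phase multiplier: 2,576.5 ÷ 2111.9175 ≈ 1.21998.
That is a change of 22.0%.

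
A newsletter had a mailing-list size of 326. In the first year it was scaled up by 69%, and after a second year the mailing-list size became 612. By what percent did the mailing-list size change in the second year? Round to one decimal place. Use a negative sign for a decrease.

11.1%

After the first year: 326 × 1.69 = 550.94.
Second-year multiplier: 612 ÷ 550.94 ≈ 1.11083.
That is a change of 11.1%.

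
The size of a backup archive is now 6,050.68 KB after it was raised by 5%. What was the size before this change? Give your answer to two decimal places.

5,762.55 KB

The overall multiplier applied was 1.05.
So the original size was 6,050.68 ÷ 1.05 ≈ 5,762.55 KB.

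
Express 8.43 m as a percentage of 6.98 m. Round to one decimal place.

8.43 m ÷ 6.98 m ≈ 120.8%.

120.8%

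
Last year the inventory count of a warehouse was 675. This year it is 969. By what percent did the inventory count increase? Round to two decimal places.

43.56%

Change: 969 − 675 = 294.
Relative to the original: 294 ÷ 675 ≈ 43.56%.
So the inventory count increased by 43.56%.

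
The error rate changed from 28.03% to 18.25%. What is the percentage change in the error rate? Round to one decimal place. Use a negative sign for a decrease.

The change is 18.25 − 28.03 = -9.78 percentage points.
Relative to the original 28.03%, that is -9.78 ÷ 28.03 ≈ -34.9%.

-34.9%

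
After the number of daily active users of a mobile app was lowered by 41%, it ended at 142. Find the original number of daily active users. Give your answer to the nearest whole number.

The overall multiplier applied was 0.59.
So the original number of daily active users was 142 ÷ 0.59 ≈ 241.

241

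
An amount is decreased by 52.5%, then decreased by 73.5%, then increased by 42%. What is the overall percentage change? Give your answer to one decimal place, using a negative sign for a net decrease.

A 52.5% decrease multiplies by 0.475.
Then a 73.5% decrease: 0.475 × 0.265 = 0.125875.
Then a 42% increase: 0.125875 × 1.42 = 0.1787425.
Overall factor 0.1787425, i.e. -82.1%.

-82.1%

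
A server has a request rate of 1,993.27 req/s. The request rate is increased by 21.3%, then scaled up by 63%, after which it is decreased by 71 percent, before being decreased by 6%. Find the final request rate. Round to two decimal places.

1,074.34 req/s

Each change multiplies by a factor: 1.213 × 1.63 × 0.29 × 0.94 = 0.538981994.
1,993.27 × 0.538981994 = 1074.33663918038 ≈ 1,074.34.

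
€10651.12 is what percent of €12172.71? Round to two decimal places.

87.50%

€10651.12 ÷ €12172.71 ≈ 87.50%.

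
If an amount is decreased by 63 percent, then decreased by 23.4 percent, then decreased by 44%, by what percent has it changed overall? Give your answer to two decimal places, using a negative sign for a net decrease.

-84.13%

A 63% decrease multiplies by 0.37.
Then a 23.4% decrease: 0.37 × 0.766 = 0.28342.
Then a 44% decrease: 0.28342 × 0.56 = 0.1587152.
Overall factor 0.1587152, i.e. -84.13%.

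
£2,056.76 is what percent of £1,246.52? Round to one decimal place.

165.0%

£2,056.76 ÷ £1,246.52 ≈ 165.0%.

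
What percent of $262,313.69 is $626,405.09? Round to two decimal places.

238.80%

$626,405.09 ÷ $262,313.69 ≈ 238.80%.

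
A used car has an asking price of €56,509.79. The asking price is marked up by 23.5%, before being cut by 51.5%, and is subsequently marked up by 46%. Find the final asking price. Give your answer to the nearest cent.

€49,418.01

Each change multiplies by a factor: 1.235 × 0.485 × 1.46 = 0.8745035.
€56,509.79 × 0.8745035 = €49418.009139265 ≈ €49,418.01.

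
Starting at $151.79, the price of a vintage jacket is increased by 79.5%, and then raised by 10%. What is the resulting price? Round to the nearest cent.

$299.71

Each change multiplies by a factor: 1.795 × 1.1 = 1.9745.
$151.79 × 1.9745 = $299.709355 ≈ $299.71.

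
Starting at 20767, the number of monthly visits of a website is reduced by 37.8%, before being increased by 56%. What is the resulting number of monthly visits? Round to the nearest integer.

Each change multiplies by a factor: 0.622 × 1.56 = 0.97032.
20767 × 0.97032 = 20150.63544 ≈ 20151.

20151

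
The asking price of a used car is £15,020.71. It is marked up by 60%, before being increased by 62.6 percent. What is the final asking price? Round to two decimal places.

£39,077.88

Apply the 60% increase: £15,020.71 × 1.6 = £24033.136.
Apply the 62.6% increase: £24033.136 × 1.626 = £39077.879136 ≈ £39,077.88.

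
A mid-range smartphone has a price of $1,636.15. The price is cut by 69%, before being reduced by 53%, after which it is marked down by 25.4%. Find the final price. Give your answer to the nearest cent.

$177.84

Each change multiplies by a factor: 0.31 × 0.47 × 0.746 = 0.1086922.
$1,636.15 × 0.1086922 = $177.83674303 ≈ $177.84.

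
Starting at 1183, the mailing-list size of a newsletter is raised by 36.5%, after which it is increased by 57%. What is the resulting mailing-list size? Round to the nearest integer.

2535

Each change multiplies by a factor: 1.365 × 1.57 = 2.14305.
1183 × 2.14305 = 2535.22815 ≈ 2535.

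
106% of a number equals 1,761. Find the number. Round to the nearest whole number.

1,661

1,761 ÷ 1.06 ≈ 1,661.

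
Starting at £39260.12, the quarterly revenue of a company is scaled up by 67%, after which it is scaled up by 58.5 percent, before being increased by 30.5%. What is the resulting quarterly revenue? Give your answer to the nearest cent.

£135615.04

Each change multiplies by a factor: 1.67 × 1.585 × 1.305 = 3.45426975.
£39260.12 × 3.45426975 = £135615.04489737 ≈ £135615.04.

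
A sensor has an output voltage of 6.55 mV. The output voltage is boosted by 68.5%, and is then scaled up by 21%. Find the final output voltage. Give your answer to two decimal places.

13.35 mV

Each change multiplies by a factor: 1.685 × 1.21 = 2.03885.
6.55 × 2.03885 = 13.3544675 ≈ 13.35.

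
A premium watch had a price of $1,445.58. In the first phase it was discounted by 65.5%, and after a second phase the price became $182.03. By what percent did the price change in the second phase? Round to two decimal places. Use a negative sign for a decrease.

After the first phase: $1,445.58 × 0.345 = $498.7251.
Second-phase multiplier: $182.03 ÷ $498.7251 ≈ 0.364991.
That is a change of -63.50%.

-63.50%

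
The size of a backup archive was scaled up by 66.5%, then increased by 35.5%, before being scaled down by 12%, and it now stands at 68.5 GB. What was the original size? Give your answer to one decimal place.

The overall multiplier applied was 1.665 × 1.355 × 0.88 = 1.985346.
So the original size was 68.5 ÷ 1.985346 ≈ 34.5 GB.

34.5 GB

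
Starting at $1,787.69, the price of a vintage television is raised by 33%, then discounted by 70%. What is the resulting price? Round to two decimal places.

$713.29

33% increase: $1,787.69 × 1.33 = $2377.6277.
After the 70% decrease: $2377.6277 × 0.3 = $713.28831 ≈ $713.29.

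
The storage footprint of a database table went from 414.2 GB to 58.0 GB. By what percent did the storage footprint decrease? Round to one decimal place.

86.0%

Change: 58.0 − 414.2 = -356.2.
Relative to the original: -356.2 ÷ 414.2 ≈ -86.0%.
So the storage footprint decreased by 86.0%.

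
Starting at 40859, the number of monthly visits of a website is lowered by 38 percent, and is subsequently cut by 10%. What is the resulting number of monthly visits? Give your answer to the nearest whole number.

22799

Apply the 38% decrease: 40859 × 0.62 = 25332.58.
Apply the 10% decrease: 25332.58 × 0.9 = 22799.322 ≈ 22799.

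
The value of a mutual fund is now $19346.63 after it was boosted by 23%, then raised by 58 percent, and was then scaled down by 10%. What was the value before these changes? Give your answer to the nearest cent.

The overall multiplier applied was 1.23 × 1.58 × 0.9 = 1.74906.
So the original value was $19346.63 ÷ 1.74906 ≈ $11061.16.

$11061.16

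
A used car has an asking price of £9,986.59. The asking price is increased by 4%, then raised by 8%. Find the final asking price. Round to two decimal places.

£11,216.94

Each change multiplies by a factor: 1.04 × 1.08 = 1.1232.
£9,986.59 × 1.1232 = £11216.937888 ≈ £11,216.94.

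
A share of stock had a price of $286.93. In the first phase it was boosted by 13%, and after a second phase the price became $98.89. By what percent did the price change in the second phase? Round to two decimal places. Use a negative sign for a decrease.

-69.50%

After the first phase: $286.93 × 1.13 = $324.2309.
Second-phase multiplier: $98.89 ÷ $324.2309 ≈ 0.304999.
That is a change of -69.50%.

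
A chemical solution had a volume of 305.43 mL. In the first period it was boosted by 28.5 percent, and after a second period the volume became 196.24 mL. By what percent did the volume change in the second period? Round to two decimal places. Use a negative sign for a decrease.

-50.00%

After the first period: 305.43 × 1.285 = 392.47755.
Second-period multiplier: 196.24 ÷ 392.47755 ≈ 0.500003.
That is a change of -50.00%.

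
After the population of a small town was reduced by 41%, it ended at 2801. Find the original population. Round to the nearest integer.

4747

The overall multiplier applied was 0.59.
So the original population was 2801 ÷ 0.59 ≈ 4747.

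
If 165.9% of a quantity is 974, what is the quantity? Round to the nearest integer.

974 ÷ 1.659 ≈ 587.

587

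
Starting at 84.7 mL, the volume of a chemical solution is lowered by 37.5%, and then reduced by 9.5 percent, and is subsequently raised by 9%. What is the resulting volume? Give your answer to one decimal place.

52.2 mL

Each change multiplies by a factor: 0.625 × 0.905 × 1.09 = 0.61653125.
84.7 × 0.61653125 = 52.220196875 ≈ 52.2.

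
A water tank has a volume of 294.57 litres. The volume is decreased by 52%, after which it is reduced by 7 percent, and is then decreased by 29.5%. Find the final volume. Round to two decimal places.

Apply the 52% decrease: 294.57 × 0.48 = 141.3936.
7% decrease: 141.3936 × 0.93 = 131.496048.
After the 29.5% decrease: 131.496048 × 0.705 = 92.70471384 ≈ 92.70.

92.70 litres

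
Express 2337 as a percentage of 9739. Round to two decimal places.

2337 ÷ 9739 ≈ 24.00%.

24.00%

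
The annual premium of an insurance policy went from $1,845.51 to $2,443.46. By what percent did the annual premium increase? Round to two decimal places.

Change: $2,443.46 − $1,845.51 = $597.95.
Relative to the original: $597.95 ÷ $1,845.51 ≈ 32.40%.
So the annual premium increased by 32.40%.

32.40%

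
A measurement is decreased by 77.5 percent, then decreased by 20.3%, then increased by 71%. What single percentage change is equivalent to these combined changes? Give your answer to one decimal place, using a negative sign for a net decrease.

The combined multiplier is 0.225 × 0.797 × 1.71 = 0.30664575.
That corresponds to a decrease of 69.3%.

-69.3%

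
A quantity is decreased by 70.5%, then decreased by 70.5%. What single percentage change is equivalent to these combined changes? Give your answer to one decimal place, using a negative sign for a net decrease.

-91.3%

A 70.5% decrease multiplies by 0.295.
Then a 70.5% decrease: 0.295 × 0.295 = 0.087025.
Overall factor 0.087025, i.e. -91.3%.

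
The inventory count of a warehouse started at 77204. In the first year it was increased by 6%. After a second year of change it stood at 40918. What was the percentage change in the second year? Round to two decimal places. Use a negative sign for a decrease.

After the first year: 77204 × 1.06 = 81836.24.
Second-year multiplier: 40918 ÷ 81836.24 ≈ 0.499999.
That is a change of -50.00%.

-50.00%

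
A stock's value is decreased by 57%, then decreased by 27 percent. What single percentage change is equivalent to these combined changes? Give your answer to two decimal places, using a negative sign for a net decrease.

-68.61%

A 57% decrease multiplies by 0.43.
Then a 27% decrease: 0.43 × 0.73 = 0.3139.
Overall factor 0.3139, i.e. -68.61%.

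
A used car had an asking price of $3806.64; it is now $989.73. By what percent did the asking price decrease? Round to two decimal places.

Change: $989.73 − $3806.64 = -$2816.91.
Relative to the original: -$2816.91 ÷ $3806.64 ≈ -74.00%.
So the asking price decreased by 74.00%.

74.00%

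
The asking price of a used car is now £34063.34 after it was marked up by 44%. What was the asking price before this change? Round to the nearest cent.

The overall multiplier applied was 1.44.
So the original asking price was £34063.34 ÷ 1.44 ≈ £23655.10.

£23655.10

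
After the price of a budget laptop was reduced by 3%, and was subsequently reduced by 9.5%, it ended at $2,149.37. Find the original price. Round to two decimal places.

$2,448.45

Undoing the 9.5% decrease: $2,149.37 ÷ 0.905 ≈ $2374.994475.
Undoing the 3% decrease: $2374.994475 ÷ 0.97 ≈ $2,448.45.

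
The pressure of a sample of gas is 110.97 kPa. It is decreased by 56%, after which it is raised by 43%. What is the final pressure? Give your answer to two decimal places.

Apply the 56% decrease: 110.97 × 0.44 = 48.8268.
43% increase: 48.8268 × 1.43 = 69.822324 ≈ 69.82.

69.82 kPa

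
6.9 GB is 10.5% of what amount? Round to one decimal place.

6.9 GB ÷ 0.105 ≈ 65.7 GB.

65.7 GB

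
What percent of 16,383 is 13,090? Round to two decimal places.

79.90%

13,090 ÷ 16,383 ≈ 79.90%.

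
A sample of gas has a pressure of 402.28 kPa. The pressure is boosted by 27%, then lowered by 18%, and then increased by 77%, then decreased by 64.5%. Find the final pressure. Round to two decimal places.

After the 27% increase: 402.28 × 1.27 = 510.8956.
18% decrease: 510.8956 × 0.82 = 418.934392.
77% increase: 418.934392 × 1.77 = 741.51387384.
Apply the 64.5% decrease: 741.51387384 × 0.355 = 263.2374252132 ≈ 263.24.

263.24 kPa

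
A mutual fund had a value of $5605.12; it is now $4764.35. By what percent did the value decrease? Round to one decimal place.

Change: $4764.35 − $5605.12 = -$840.77.
Relative to the original: -$840.77 ÷ $5605.12 ≈ -15.0%.
So the value decreased by 15.0%.

15.0%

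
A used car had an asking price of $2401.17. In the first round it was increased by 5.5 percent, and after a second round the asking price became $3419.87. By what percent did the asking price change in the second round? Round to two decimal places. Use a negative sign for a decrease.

35.00%

After the first round: $2401.17 × 1.055 = $2533.23435.
Second-round multiplier: $3419.87 ÷ $2533.23435 ≈ 1.350001.
That is a change of 35.00%.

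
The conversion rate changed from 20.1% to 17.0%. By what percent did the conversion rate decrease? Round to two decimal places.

15.42%

The change is 17.0 − 20.1 = -3.1 percentage points.
Relative to the original 20.1%, that is -3.1 ÷ 20.1 ≈ -15.42%.
So the conversion rate fell by 15.42%.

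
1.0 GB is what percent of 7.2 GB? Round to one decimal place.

13.9%

1.0 GB ÷ 7.2 GB ≈ 13.9%.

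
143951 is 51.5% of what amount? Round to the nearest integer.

279517

143951 ÷ 0.515 ≈ 279517.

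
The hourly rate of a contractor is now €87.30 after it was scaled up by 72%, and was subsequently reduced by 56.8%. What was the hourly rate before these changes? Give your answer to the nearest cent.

The overall multiplier applied was 1.72 × 0.432 = 0.74304.
So the original hourly rate was €87.30 ÷ 0.74304 ≈ €117.49.

€117.49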